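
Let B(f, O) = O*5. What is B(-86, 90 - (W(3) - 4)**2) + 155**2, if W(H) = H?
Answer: 24470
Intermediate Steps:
B(f, O) = 5*O
B(-86, 90 - (W(3) - 4)**2) + 155**2 = 5*(90 - (3 - 4)**2) + 155**2 = 5*(90 - 1*(-1)**2) + 24025 = 5*(90 - 1*1) + 24025 = 5*(90 - 1) + 24025 = 5*89 + 24025 = 445 + 24025 = 24470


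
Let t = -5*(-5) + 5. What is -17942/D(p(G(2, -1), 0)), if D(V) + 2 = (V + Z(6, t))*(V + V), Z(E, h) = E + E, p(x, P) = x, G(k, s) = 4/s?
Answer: 8971/33 ≈ 271.85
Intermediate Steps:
t = 30 (t = 25 + 5 = 30)
Z(E, h) = 2*E
D(V) = -2 + 2*V*(12 + V) (D(V) = -2 + (V + 2*6)*(V + V) = -2 + (V + 12)*(2*V) = -2 + (12 + V)*(2*V) = -2 + 2*V*(12 + V))
-17942/D(p(G(2, -1), 0)) = -17942/(-2 + 2*(4/(-1))² + 24*(4/(-1))) = -17942/(-2 + 2*(4*(-1))² + 24*(4*(-1))) = -17942/(-2 + 2*(-4)² + 24*(-4)) = -17942/(-2 + 2*16 - 96) = -17942/(-2 + 32 - 96) = -17942/(-66) = -17942*(-1/66) = 8971/33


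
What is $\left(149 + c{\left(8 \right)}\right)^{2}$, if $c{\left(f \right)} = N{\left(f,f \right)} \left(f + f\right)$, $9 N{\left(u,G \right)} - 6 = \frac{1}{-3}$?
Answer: $\frac{18447025}{729} \approx 25305.0$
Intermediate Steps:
$N{\left(u,G \right)} = \frac{17}{27}$ ($N{\left(u,G \right)} = \frac{2}{3} + \frac{1}{9 \left(-3\right)} = \frac{2}{3} + \frac{1}{9} \left(- \frac{1}{3}\right) = \frac{2}{3} - \frac{1}{27} = \frac{17}{27}$)
$c{\left(f \right)} = \frac{34 f}{27}$ ($c{\left(f \right)} = \frac{17 \left(f + f\right)}{27} = \frac{17 \cdot 2 f}{27} = \frac{34 f}{27}$)
$\left(149 + c{\left(8 \right)}\right)^{2} = \left(149 + \frac{34}{27} \cdot 8\right)^{2} = \left(149 + \frac{272}{27}\right)^{2} = \left(\frac{4295}{27}\right)^{2} = \frac{18447025}{729}$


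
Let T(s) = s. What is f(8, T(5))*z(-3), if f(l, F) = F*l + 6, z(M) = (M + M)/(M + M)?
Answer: 46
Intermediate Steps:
z(M) = 1 (z(M) = (2*M)/((2*M)) = (2*M)*(1/(2*M)) = 1)
f(l, F) = 6 + F*l
f(8, T(5))*z(-3) = (6 + 5*8)*1 = (6 + 40)*1 = 46*1 = 46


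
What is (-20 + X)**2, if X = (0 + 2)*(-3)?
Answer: 676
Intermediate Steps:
X = -6 (X = 2*(-3) = -6)
(-20 + X)**2 = (-20 - 6)**2 = (-26)**2 = 676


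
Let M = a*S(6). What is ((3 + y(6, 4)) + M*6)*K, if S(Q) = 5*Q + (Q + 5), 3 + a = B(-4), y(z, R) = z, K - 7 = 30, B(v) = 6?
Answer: 27639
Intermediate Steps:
K = 37 (K = 7 + 30 = 37)
a = 3 (a = -3 + 6 = 3)
S(Q) = 5 + 6*Q (S(Q) = 5*Q + (5 + Q) = 5 + 6*Q)
M = 123 (M = 3*(5 + 6*6) = 3*(5 + 36) = 3*41 = 123)
((3 + y(6, 4)) + M*6)*K = ((3 + 6) + 123*6)*37 = (9 + 738)*37 = 747*37 = 27639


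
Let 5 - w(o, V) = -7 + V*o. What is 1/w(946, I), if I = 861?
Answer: -1/814494 ≈ -1.2278e-6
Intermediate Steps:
w(o, V) = 12 - V*o (w(o, V) = 5 - (-7 + V*o) = 5 + (7 - V*o) = 12 - V*o)
1/w(946, I) = 1/(12 - 1*861*946) = 1/(12 - 814506) = 1/(-814494) = -1/814494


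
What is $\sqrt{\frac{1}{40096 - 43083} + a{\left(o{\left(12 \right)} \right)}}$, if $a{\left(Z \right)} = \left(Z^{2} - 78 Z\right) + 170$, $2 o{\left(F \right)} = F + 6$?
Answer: $\frac{3 i \sqrt{447100134}}{2987} \approx 21.237 i$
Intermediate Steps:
$o{\left(F \right)} = 3 + \frac{F}{2}$ ($o{\left(F \right)} = \frac{F + 6}{2} = \frac{6 + F}{2} = 3 + \frac{F}{2}$)
$a{\left(Z \right)} = 170 + Z^{2} - 78 Z$
$\sqrt{\frac{1}{40096 - 43083} + a{\left(o{\left(12 \right)} \right)}} = \sqrt{\frac{1}{40096 - 43083} + \left(170 + \left(3 + \frac{1}{2} \cdot 12\right)^{2} - 78 \left(3 + \frac{1}{2} \cdot 12\right)\right)} = \sqrt{\frac{1}{-2987} + \left(170 + \left(3 + 6\right)^{2} - 78 \left(3 + 6\right)\right)} = \sqrt{- \frac{1}{2987} + \left(170 + 9^{2} - 702\right)} = \sqrt{- \frac{1}{2987} + \left(170 + 81 - 702\right)} = \sqrt{- \frac{1}{2987} - 451} = \sqrt{- \frac{1347138}{2987}} = \frac{3 i \sqrt{447100134}}{2987}$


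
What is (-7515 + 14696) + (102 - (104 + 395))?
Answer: 6784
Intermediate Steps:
(-7515 + 14696) + (102 - (104 + 395)) = 7181 + (102 - 1*499) = 7181 + (102 - 499) = 7181 - 397 = 6784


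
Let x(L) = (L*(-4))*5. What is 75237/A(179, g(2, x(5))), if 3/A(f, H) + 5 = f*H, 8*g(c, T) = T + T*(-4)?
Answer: 336434785/2 ≈ 1.6822e+8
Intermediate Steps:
x(L) = -20*L (x(L) = -4*L*5 = -20*L)
g(c, T) = -3*T/8 (g(c, T) = (T + T*(-4))/8 = (T - 4*T)/8 = (-3*T)/8 = -3*T/8)
A(f, H) = 3/(-5 + H*f) (A(f, H) = 3/(-5 + f*H) = 3/(-5 + H*f))
75237/A(179, g(2, x(5))) = 75237/((3/(-5 - (-15)*5/2*179))) = 75237/((3/(-5 - 3/8*(-100)*179))) = 75237/((3/(-5 + (75/2)*179))) = 75237/((3/(-5 + 13425/2))) = 75237/((3/(13415/2))) = 75237/((3*(2/13415))) = 75237/(6/13415) = 75237*(13415/6) = 336434785/2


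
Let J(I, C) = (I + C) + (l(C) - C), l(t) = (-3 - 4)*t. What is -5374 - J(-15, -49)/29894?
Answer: -80325342/14947 ≈ -5374.0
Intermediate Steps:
l(t) = -7*t
J(I, C) = I - 7*C (J(I, C) = (I + C) + (-7*C - C) = (C + I) - 8*C = I - 7*C)
-5374 - J(-15, -49)/29894 = -5374 - (-15 - 7*(-49))/29894 = -5374 - (-15 + 343)/29894 = -5374 - 328/29894 = -5374 - 1*164/14947 = -5374 - 164/14947 = -80325342/14947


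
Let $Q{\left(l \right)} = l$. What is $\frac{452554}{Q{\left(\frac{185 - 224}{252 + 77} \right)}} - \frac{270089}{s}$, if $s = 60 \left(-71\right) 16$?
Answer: $- \frac{1127594444121}{295360} \approx -3.8177 \cdot 10^{6}$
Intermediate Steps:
$s = -68160$ ($s = \left(-4260\right) 16 = -68160$)
$\frac{452554}{Q{\left(\frac{185 - 224}{252 + 77} \right)}} - \frac{270089}{s} = \frac{452554}{\left(185 - 224\right) \frac{1}{252 + 77}} - \frac{270089}{-68160} = \frac{452554}{\left(-39\right) \frac{1}{329}} - - \frac{270089}{68160} = \frac{452554}{\left(-39\right) \frac{1}{329}} + \frac{270089}{68160} = \frac{452554}{- \frac{39}{329}} + \frac{270089}{68160} = 452554 \left(- \frac{329}{39}\right) + \frac{270089}{68160} = - \frac{148890266}{39} + \frac{270089}{68160} = - \frac{1127594444121}{295360}$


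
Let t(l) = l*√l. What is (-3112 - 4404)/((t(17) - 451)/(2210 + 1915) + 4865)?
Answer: -622168130859000/402711539765363 + 527059500*√17/402711539765363 ≈ -1.5449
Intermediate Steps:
t(l) = l^(3/2)
(-3112 - 4404)/((t(17) - 451)/(2210 + 1915) + 4865) = (-3112 - 4404)/((17^(3/2) - 451)/(2210 + 1915) + 4865) = -7516/((17*√17 - 451)/4125 + 4865) = -7516/((-451 + 17*√17)*(1/4125) + 4865) = -7516/((-41/375 + 17*√17/4125) + 4865) = -7516/(1824334/375 + 17*√17/4125)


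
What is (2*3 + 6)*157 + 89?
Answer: 1973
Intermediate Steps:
(2*3 + 6)*157 + 89 = (6 + 6)*157 + 89 = 12*157 + 89 = 1884 + 89 = 1973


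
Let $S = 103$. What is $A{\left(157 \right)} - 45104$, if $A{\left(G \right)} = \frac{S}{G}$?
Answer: $- \frac{7081225}{157} \approx -45103.0$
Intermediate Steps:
$A{\left(G \right)} = \frac{103}{G}$
$A{\left(157 \right)} - 45104 = \frac{103}{157} - 45104 = - \frac{7081225}{157}$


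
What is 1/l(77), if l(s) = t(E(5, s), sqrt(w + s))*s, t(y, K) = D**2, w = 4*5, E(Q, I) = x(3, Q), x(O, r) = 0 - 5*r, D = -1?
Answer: 1/77 ≈ 0.012987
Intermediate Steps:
x(O, r) = -5*r
E(Q, I) = -5*Q
w = 20
t(y, K) = 1 (t(y, K) = (-1)**2 = 1)
l(s) = s (l(s) = 1*s = s)
1/l(77) = 1/77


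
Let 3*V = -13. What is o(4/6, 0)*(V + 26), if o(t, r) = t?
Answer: 130/9 ≈ 14.444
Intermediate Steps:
V = -13/3 (V = (1/3)*(-13) = -13/3 ≈ -4.3333)
o(4/6, 0)*(V + 26) = (4/6)*(-13/3 + 26) = (4*(1/6))*(65/3) = (2/3)*(65/3) = 130/9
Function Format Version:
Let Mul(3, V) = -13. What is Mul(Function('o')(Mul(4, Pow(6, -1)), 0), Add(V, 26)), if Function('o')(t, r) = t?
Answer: Rational(130, 9) ≈ 14.444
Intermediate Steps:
V = Rational(-13, 3) (V = Mul(Rational(1, 3), -13) = Rational(-13, 3) ≈ -4.3333)
Mul(Function('o')(Mul(4, Pow(6, -1)), 0), Add(V, 26)) = Mul(Mul(4, Pow(6, -1)), Add(Rational(-13, 3), 26)) = Mul(Mul(4, Rational(1, 6)), Rational(65, 3)) = Mul(Rational(2, 3), Rational(65, 3)) = Rational(130, 9)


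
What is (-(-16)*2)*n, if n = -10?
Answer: -320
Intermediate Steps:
(-(-16)*2)*n = -(-16)*2*(-10) = -4*(-8)*(-10) = 32*(-10) = -320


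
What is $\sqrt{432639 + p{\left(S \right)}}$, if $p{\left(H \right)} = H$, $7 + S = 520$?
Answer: $96 \sqrt{47} \approx 658.14$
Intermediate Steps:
$S = 513$ ($S = -7 + 520 = 513$)
$\sqrt{432639 + p{\left(S \right)}} = \sqrt{432639 + 513} = \sqrt{433152} = 96 \sqrt{47}$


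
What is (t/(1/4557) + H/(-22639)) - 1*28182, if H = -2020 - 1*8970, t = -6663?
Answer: -688032546257/22639 ≈ -3.0391e+7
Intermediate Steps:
H = -10990 (H = -2020 - 8970 = -10990)
(t/(1/4557) + H/(-22639)) - 1*28182 = (-6663/(1/4557) - 10990/(-22639)) - 1*28182 = (-6663/1/4557 - 10990*(-1/22639)) - 28182 = (-6663*4557 + 10990/22639) - 28182 = (-30363291 + 10990/22639) - 28182 = -687394533959/22639 - 28182 = -688032546257/22639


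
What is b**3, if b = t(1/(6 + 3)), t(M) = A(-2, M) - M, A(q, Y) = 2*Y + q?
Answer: -4913/729 ≈ -6.7394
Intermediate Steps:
A(q, Y) = q + 2*Y
t(M) = -2 + M (t(M) = (-2 + 2*M) - M = -2 + M)
b = -17/9 (b = -2 + 1/(6 + 3) = -2 + 1/9 = -17/9 ≈ -1.8889)
b**3 = (-17/9)**3 = -4913/729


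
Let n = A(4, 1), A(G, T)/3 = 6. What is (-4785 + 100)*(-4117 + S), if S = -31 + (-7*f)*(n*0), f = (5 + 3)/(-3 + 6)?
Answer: 19433380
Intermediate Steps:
A(G, T) = 18 (A(G, T) = 3*6 = 18)
n = 18
f = 8/3 ≈ 2.6667
S = -31 (S = -31 + (-7*8/3)*(18*0) = -31 - 56/3*0 = -31 + 0 = -31)
(-4785 + 100)*(-4117 + S) = (-4785 + 100)*(-4117 - 31) = -4685*(-4148) = 19433380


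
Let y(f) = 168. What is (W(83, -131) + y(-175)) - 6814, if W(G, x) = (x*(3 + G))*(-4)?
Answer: 38418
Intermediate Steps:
W(G, x) = -4*x*(3 + G)
(W(83, -131) + y(-175)) - 6814 = (-4*(-131)*(3 + 83) + 168) - 6814 = (-4*(-131)*86 + 168) - 6814 = (45064 + 168) - 6814 = 45232 - 6814 = 38418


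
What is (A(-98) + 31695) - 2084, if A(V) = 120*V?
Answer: 17851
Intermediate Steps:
(A(-98) + 31695) - 2084 = (120*(-98) + 31695) - 2084 = (-11760 + 31695) - 2084 = 19935 - 2084 = 17851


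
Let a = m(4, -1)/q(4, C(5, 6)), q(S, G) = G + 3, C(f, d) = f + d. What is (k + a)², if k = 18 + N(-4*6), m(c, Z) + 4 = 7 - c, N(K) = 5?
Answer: 103041/196 ≈ 525.72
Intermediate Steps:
m(c, Z) = 3 - c (m(c, Z) = -4 + (7 - c) = 3 - c)
k = 23 (k = 18 + 5 = 23)
C(f, d) = d + f
q(S, G) = 3 + G
a = -1/14 (a = (3 - 1*4)/(3 + (6 + 5)) = (3 - 4)/(3 + 11) = -1/14 ≈ -0.071429)
(k + a)² = (23 - 1/14)² = (321/14)² = 103041/196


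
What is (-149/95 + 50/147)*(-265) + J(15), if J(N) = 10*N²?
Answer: 7193359/2793 ≈ 2575.5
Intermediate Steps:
(-149/95 + 50/147)*(-265) + J(15) = (-149/95 + 50/147)*(-265) + 10*15² = (-149*1/95 + 50*(1/147))*(-265) + 10*225 = (-149/95 + 50/147)*(-265) + 2250 = -17153/13965*(-265) + 2250 = 909109/2793 + 2250 = 7193359/2793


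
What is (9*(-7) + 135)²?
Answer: 5184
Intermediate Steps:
(9*(-7) + 135)² = (-63 + 135)² = 72² = 5184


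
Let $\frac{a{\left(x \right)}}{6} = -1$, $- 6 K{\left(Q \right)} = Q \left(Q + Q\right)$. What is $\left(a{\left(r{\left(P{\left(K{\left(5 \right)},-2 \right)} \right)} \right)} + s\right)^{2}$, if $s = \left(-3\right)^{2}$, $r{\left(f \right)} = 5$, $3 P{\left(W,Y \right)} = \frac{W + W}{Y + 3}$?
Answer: $9$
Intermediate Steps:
$K{\left(Q \right)} = - \frac{Q^{2}}{3}$ ($K{\left(Q \right)} = - \frac{Q \left(Q + Q\right)}{6} = - \frac{Q 2 Q}{6} = - \frac{2 Q^{2}}{6} = - \frac{Q^{2}}{3}$)
$P{\left(W,Y \right)} = \frac{2 W}{3 \left(3 + Y\right)}$ ($P{\left(W,Y \right)} = \frac{\left(W + W\right) \frac{1}{Y + 3}}{3} = \frac{2 W \frac{1}{3 + Y}}{3} = \frac{2 W}{3 \left(3 + Y\right)}$)
$a{\left(x \right)} = -6$ ($a{\left(x \right)} = 6 \left(-1\right) = -6$)
$s = 9$
$\left(a{\left(r{\left(P{\left(K{\left(5 \right)},-2 \right)} \right)} \right)} + s\right)^{2} = \left(-6 + 9\right)^{2} = 3^{2} = 9$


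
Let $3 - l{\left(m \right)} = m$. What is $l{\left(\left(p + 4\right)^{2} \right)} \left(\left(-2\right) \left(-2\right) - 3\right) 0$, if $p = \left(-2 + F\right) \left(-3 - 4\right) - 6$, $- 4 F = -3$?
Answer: $0$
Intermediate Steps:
$F = \frac{3}{4}$ ($F = \left(- \frac{1}{4}\right) \left(-3\right) = \frac{3}{4} \approx 0.75$)
$p = \frac{11}{4}$ ($p = \left(-2 + \frac{3}{4}\right) \left(-3 - 4\right) - 6 = \left(- \frac{5}{4}\right) \left(-7\right) - 6 = \frac{35}{4} - 6 = \frac{11}{4} \approx 2.75$)
$l{\left(m \right)} = 3 - m$
$l{\left(\left(p + 4\right)^{2} \right)} \left(\left(-2\right) \left(-2\right) - 3\right) 0 = \left(3 - \left(\frac{11}{4} + 4\right)^{2}\right) \left(\left(-2\right) \left(-2\right) - 3\right) 0 = \left(3 - \left(\frac{27}{4}\right)^{2}\right) \left(4 - 3\right) 0 = \left(3 - \frac{729}{16}\right) 1 \cdot 0 = \left(3 - \frac{729}{16}\right) 0 = \left(- \frac{681}{16}\right) 0 = 0$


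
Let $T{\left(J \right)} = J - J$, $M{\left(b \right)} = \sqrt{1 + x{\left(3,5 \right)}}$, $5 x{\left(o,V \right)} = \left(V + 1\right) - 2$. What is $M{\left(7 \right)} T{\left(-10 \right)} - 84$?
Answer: $-84$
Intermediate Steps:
$x{\left(o,V \right)} = - \frac{1}{5} + \frac{V}{5}$ ($x{\left(o,V \right)} = \frac{\left(V + 1\right) - 2}{5} = \frac{\left(1 + V\right) - 2}{5} = \frac{-1 + V}{5} = - \frac{1}{5} + \frac{V}{5}$)
$M{\left(b \right)} = \frac{3 \sqrt{5}}{5}$ ($M{\left(b \right)} = \sqrt{1 + \left(- \frac{1}{5} + \frac{1}{5} \cdot 5\right)} = \sqrt{1 + \left(- \frac{1}{5} + 1\right)} = \sqrt{1 + \frac{4}{5}} = \sqrt{\frac{9}{5}} = \frac{3 \sqrt{5}}{5}$)
$T{\left(J \right)} = 0$
$M{\left(7 \right)} T{\left(-10 \right)} - 84 = \frac{3 \sqrt{5}}{5} \cdot 0 - 84 = 0 - 84 = -84$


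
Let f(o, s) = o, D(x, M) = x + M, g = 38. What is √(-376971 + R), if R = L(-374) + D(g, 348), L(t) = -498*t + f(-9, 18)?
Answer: I*√190342 ≈ 436.28*I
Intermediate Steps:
D(x, M) = M + x
L(t) = -9 - 498*t (L(t) = -498*t - 9 = -9 - 498*t)
R = 186629 (R = (-9 - 498*(-374)) + (348 + 38) = (-9 + 186252) + 386 = 186243 + 386 = 186629)
√(-376971 + R) = √(-376971 + 186629) = √(-190342) = I*√190342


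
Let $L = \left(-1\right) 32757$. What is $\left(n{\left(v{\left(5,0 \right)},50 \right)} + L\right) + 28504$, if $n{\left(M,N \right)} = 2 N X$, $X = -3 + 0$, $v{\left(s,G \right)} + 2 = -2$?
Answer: $-4553$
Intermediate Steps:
$L = -32757$
$v{\left(s,G \right)} = -4$ ($v{\left(s,G \right)} = -2 - 2 = -4$)
$X = -3$
$n{\left(M,N \right)} = - 6 N$ ($n{\left(M,N \right)} = 2 N \left(-3\right) = - 6 N$)
$\left(n{\left(v{\left(5,0 \right)},50 \right)} + L\right) + 28504 = \left(\left(-6\right) 50 - 32757\right) + 28504 = \left(-300 - 32757\right) + 28504 = -33057 + 28504 = -4553$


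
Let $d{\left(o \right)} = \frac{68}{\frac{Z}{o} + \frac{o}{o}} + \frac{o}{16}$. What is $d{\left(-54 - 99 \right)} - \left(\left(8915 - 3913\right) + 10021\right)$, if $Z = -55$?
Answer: $- \frac{3116369}{208} \approx -14983.0$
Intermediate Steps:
$d{\left(o \right)} = \frac{68}{1 - \frac{55}{o}} + \frac{o}{16}$ ($d{\left(o \right)} = \frac{68}{- \frac{55}{o} + \frac{o}{o}} + \frac{o}{16} = \frac{68}{- \frac{55}{o} + 1} + o \frac{1}{16} = \frac{68}{1 - \frac{55}{o}} + \frac{o}{16}$)
$d{\left(-54 - 99 \right)} - \left(\left(8915 - 3913\right) + 10021\right) = \frac{\left(-54 - 99\right) \left(1033 - 153\right)}{16 \left(-55 - 153\right)} - \left(\left(8915 - 3913\right) + 10021\right) = \frac{1}{16} \left(-153\right) \frac{1}{-55 - 153} \left(1033 - 153\right) - \left(5002 + 10021\right) = \frac{1}{16} \left(-153\right) \frac{1}{-208} \cdot 880 - 15023 = \frac{1}{16} \left(-153\right) \left(- \frac{1}{208}\right) 880 - 15023 = \frac{8415}{208} - 15023 = - \frac{3116369}{208}$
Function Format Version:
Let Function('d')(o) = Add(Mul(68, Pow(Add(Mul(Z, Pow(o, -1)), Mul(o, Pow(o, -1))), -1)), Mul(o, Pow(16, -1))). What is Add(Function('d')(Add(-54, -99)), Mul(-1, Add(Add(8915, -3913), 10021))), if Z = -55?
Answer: Rational(-3116369, 208) ≈ -14983.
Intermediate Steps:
Function('d')(o) = Add(Mul(68, Pow(Add(1, Mul(-55, Pow(o, -1))), -1)), Mul(Rational(1, 16), o)) (Function('d')(o) = Add(Mul(68, Pow(Add(Mul(-55, Pow(o, -1)), Mul(o, Pow(o, -1))), -1)), Mul(o, Pow(16, -1))) = Add(Mul(68, Pow(Add(Mul(-55, Pow(o, -1)), 1), -1)), Mul(o, Rational(1, 16))) = Add(Mul(68, Pow(Add(1, Mul(-55, Pow(o, -1))), -1)), Mul(Rational(1, 16), o)))
Add(Function('d')(Add(-54, -99)), Mul(-1, Add(Add(8915, -3913), 10021))) = Add(Mul(Rational(1, 16), Add(-54, -99), Pow(Add(-55, Add(-54, -99)), -1), Add(1033, Add(-54, -99))), Mul(-1, Add(Add(8915, -3913), 10021))) = Add(Mul(Rational(1, 16), -153, Pow(Add(-55, -153), -1), Add(1033, -153)), Mul(-1, Add(5002, 10021))) = Add(Mul(Rational(1, 16), -153, Pow(-208, -1), 880), Mul(-1, 15023)) = Add(Mul(Rational(1, 16), -153, Rational(-1, 208), 880), -15023) = Add(Rational(8415, 208), -15023) = Rational(-3116369, 208)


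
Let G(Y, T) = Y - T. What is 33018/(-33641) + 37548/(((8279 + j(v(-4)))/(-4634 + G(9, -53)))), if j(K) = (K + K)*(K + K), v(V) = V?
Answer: -71301328870/3465023 ≈ -20577.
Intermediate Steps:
j(K) = 4*K² (j(K) = (2*K)*(2*K) = 4*K²)
33018/(-33641) + 37548/(((8279 + j(v(-4)))/(-4634 + G(9, -53)))) = 33018/(-33641) + 37548/(((8279 + 4*(-4)²)/(-4634 + (9 - 1*(-53))))) = 33018*(-1/33641) + 37548/(((8279 + 4*16)/(-4634 + (9 + 53)))) = -33018/33641 + 37548/(((8279 + 64)/(-4634 + 62))) = -33018/33641 + 37548/((8343/(-4572))) = -33018/33641 + 37548/((8343*(-1/4572))) = -33018/33641 + 37548/(-927/508) = -33018/33641 + 37548*(-508/927) = -33018/33641 - 2119376/103 = -71301328870/3465023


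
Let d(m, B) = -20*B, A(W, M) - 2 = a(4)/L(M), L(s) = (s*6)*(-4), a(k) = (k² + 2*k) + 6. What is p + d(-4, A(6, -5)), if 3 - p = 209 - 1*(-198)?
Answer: -449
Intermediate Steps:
a(k) = 6 + k² + 2*k
L(s) = -24*s (L(s) = (6*s)*(-4) = -24*s)
A(W, M) = 2 - 5/(4*M) (A(W, M) = 2 + (6 + 4² + 2*4)/((-24*M)) = 2 + (6 + 16 + 8)*(-1/(24*M)) = 2 + 30*(-1/(24*M)) = 2 - 5/(4*M))
p = -404 (p = 3 - (209 - 1*(-198)) = 3 - (209 + 198) = 3 - 1*407 = 3 - 407 = -404)
p + d(-4, A(6, -5)) = -404 - 20*(2 - 5/4/(-5)) = -404 - 20*(2 - 5/4*(-⅕)) = -404 - 20*(2 + ¼) = -404 - 20*9/4 = -404 - 45 = -449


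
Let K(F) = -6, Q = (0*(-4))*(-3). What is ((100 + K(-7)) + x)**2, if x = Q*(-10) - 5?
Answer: 7921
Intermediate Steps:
Q = 0 (Q = 0*(-3) = 0)
x = -5 (x = 0*(-10) - 5 = 0 - 5 = -5)
((100 + K(-7)) + x)**2 = ((100 - 6) - 5)**2 = (94 - 5)**2 = 89**2 = 7921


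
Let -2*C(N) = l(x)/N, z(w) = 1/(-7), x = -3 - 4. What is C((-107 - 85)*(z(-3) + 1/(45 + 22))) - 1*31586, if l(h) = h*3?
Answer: -242577197/7680 ≈ -31586.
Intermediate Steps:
x = -7
z(w) = -1/7
l(h) = 3*h
C(N) = 21/(2*N) (C(N) = -3*(-7)/(2*N) = -(-21)/(2*N) = 21/(2*N))
C((-107 - 85)*(z(-3) + 1/(45 + 22))) - 1*31586 = 21/(2*(((-107 - 85)*(-1/7 + 1/(45 + 22))))) - 1*31586 = 21/(2*((-192*(-1/7 + 1/67)))) - 31586 = 21/(2*((-192*(-60/469)))) - 31586 = 21/(2*(11520/469)) - 31586 = (21/2)*(469/11520) - 31586 = 3283/7680 - 31586 = -242577197/7680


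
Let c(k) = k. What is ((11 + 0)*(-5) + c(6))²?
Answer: 2401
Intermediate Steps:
((11 + 0)*(-5) + c(6))² = ((11 + 0)*(-5) + 6)² = (11*(-5) + 6)² = (-55 + 6)² = (-49)² = 2401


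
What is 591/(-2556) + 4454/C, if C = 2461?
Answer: 3309991/2096772 ≈ 1.5786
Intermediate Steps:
591/(-2556) + 4454/C = 591/(-2556) + 4454/2461 = 591*(-1/2556) + 4454*(1/2461) = -197/852 + 4454/2461 = 3309991/2096772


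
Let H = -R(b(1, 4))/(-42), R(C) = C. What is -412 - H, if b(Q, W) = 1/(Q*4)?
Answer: -69217/168 ≈ -412.01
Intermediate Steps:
b(Q, W) = 1/(4*Q)
H = 1/168 (H = -(1/4)/1/(-42) = -(1/4)*1*(-1)/42 = -(-1)/(4*42) = -1*(-1/168) = 1/168 ≈ 0.0059524)
-412 - H = -412 - 1*1/168 = -412 - 1/168 = -69217/168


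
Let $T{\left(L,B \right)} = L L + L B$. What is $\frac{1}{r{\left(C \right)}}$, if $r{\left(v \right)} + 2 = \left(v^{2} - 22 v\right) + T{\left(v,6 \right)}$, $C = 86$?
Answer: $\frac{1}{13414} \approx 7.4549 \cdot 10^{-5}$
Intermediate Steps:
$T{\left(L,B \right)} = L^{2} + B L$
$r{\left(v \right)} = -2 + v^{2} - 22 v + v \left(6 + v\right)$ ($r{\left(v \right)} = -2 + \left(\left(v^{2} - 22 v\right) + v \left(6 + v\right)\right) = -2 + \left(v^{2} - 22 v + v \left(6 + v\right)\right) = -2 + v^{2} - 22 v + v \left(6 + v\right)$)
$\frac{1}{r{\left(C \right)}} = \frac{1}{-2 - 1376 + 2 \cdot 86^{2}} = \frac{1}{-2 - 1376 + 2 \cdot 7396} = \frac{1}{-2 - 1376 + 14792} = \frac{1}{13414}$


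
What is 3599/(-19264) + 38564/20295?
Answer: 669855191/390962880 ≈ 1.7133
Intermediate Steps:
3599/(-19264) + 38564/20295 = 3599*(-1/19264) + 38564*(1/20295) = -3599/19264 + 38564/20295 = 669855191/390962880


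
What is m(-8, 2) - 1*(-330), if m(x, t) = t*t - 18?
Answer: 316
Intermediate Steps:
m(x, t) = -18 + t² (m(x, t) = t² - 18 = -18 + t²)
m(-8, 2) - 1*(-330) = (-18 + 2²) - 1*(-330) = (-18 + 4) + 330 = -14 + 330 = 316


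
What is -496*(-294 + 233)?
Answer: 30256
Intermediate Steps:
-496*(-294 + 233) = -496*(-61) = 30256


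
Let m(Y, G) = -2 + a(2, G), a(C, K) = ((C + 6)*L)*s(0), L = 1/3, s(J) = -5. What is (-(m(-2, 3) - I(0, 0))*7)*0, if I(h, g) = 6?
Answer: 0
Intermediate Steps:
L = ⅓ ≈ 0.33333
a(C, K) = -10 - 5*C/3 (a(C, K) = ((C + 6)*(⅓))*(-5) = ((6 + C)*(⅓))*(-5) = (2 + C/3)*(-5) = -10 - 5*C/3)
m(Y, G) = -46/3 (m(Y, G) = -2 + (-10 - 5/3*2) = -2 + (-10 - 10/3) = -2 - 40/3 = -46/3)
(-(m(-2, 3) - I(0, 0))*7)*0 = (-(-46/3 - 1*6)*7)*0 = (-(-46/3 - 6)*7)*0 = (-1*(-64/3)*7)*0 = ((64/3)*7)*0 = (448/3)*0 = 0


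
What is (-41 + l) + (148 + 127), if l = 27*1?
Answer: 261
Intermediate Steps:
l = 27
(-41 + l) + (148 + 127) = (-41 + 27) + (148 + 127) = -14 + 275 = 261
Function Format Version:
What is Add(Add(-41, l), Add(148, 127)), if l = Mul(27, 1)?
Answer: 261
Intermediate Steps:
l = 27
Add(Add(-41, l), Add(148, 127)) = Add(Add(-41, 27), Add(148, 127)) = Add(-14, 275) = 261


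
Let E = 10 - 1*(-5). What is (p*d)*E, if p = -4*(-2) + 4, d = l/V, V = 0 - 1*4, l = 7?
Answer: -315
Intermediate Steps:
V = -4 (V = 0 - 4 = -4)
E = 15 (E = 10 + 5 = 15)
d = -7/4 (d = 7/(-4) = 7*(-¼) = -7/4 ≈ -1.7500)
p = 12 (p = 8 + 4 = 12)
(p*d)*E = (12*(-7/4))*15 = -21*15 = -315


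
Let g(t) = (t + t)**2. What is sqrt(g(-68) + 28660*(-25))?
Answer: 6*I*sqrt(19389) ≈ 835.47*I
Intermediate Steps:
g(t) = 4*t**2 (g(t) = (2*t)**2 = 4*t**2)
sqrt(g(-68) + 28660*(-25)) = sqrt(4*(-68)**2 + 28660*(-25)) = sqrt(4*4624 - 716500) = sqrt(18496 - 716500) = sqrt(-698004) = 6*I*sqrt(19389)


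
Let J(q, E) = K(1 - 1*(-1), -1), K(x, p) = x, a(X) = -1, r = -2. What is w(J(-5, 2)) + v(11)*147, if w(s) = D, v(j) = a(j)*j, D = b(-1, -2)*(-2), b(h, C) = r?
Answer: -1613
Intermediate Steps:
b(h, C) = -2
J(q, E) = 2 (J(q, E) = 1 - 1*(-1) = 1 + 1 = 2)
D = 4 (D = -2*(-2) = 4)
v(j) = -j
w(s) = 4
w(J(-5, 2)) + v(11)*147 = 4 - 1*11*147 = 4 - 11*147 = 4 - 1617 = -1613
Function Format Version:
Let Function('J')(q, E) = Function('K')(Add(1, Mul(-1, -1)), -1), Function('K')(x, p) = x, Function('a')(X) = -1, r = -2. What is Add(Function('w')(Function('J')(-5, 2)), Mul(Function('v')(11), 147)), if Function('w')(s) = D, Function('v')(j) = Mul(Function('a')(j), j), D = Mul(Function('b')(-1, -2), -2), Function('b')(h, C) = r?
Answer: -1613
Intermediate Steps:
Function('b')(h, C) = -2
Function('J')(q, E) = 2 (Function('J')(q, E) = Add(1, Mul(-1, -1)) = Add(1, 1) = 2)
D = 4 (D = Mul(-2, -2) = 4)
Function('v')(j) = Mul(-1, j)
Function('w')(s) = 4
Add(Function('w')(Function('J')(-5, 2)), Mul(Function('v')(11), 147)) = Add(4, Mul(Mul(-1, 11), 147)) = Add(4, Mul(-11, 147)) = Add(4, -1617) = -1613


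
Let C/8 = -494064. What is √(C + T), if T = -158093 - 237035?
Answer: 2*I*√1086910 ≈ 2085.1*I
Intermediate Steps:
C = -3952512 (C = 8*(-494064) = -3952512)
T = -395128
√(C + T) = √(-3952512 - 395128) = √(-4347640) = 2*I*√1086910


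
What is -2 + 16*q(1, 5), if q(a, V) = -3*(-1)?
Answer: 46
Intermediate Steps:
q(a, V) = 3
-2 + 16*q(1, 5) = -2 + 16*3 = -2 + 48 = 46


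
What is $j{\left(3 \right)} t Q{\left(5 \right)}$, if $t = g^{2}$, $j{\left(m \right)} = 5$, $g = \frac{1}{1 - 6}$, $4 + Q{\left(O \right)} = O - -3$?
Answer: $\frac{4}{5} \approx 0.8$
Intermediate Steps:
$Q{\left(O \right)} = -1 + O$ ($Q{\left(O \right)} = -4 + \left(O - -3\right) = -4 + \left(O + 3\right) = -4 + \left(3 + O\right) = -1 + O$)
$g = - \frac{1}{5}$ ($g = \frac{1}{-5} = - \frac{1}{5} \approx -0.2$)
$t = \frac{1}{25}$ ($t = \left(- \frac{1}{5}\right)^{2} = \frac{1}{25} \approx 0.04$)
$j{\left(3 \right)} t Q{\left(5 \right)} = 5 \cdot \frac{1}{25} \left(-1 + 5\right) = \frac{1}{5} \cdot 4 = \frac{4}{5}$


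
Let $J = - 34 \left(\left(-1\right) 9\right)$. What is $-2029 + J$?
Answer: $-1723$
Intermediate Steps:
$J = 306$ ($J = \left(-34\right) \left(-9\right) = 306$)
$-2029 + J = -2029 + 306 = -1723$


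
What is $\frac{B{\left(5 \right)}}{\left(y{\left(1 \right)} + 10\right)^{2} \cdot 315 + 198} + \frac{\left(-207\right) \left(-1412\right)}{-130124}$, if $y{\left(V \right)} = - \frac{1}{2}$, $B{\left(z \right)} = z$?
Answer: $- \frac{8366490377}{3725027217} \approx -2.246$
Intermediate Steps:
$y{\left(V \right)} = - \frac{1}{2}$ ($y{\left(V \right)} = \left(-1\right) \frac{1}{2} = - \frac{1}{2}$)
$\frac{B{\left(5 \right)}}{\left(y{\left(1 \right)} + 10\right)^{2} \cdot 315 + 198} + \frac{\left(-207\right) \left(-1412\right)}{-130124} = \frac{5}{\left(- \frac{1}{2} + 10\right)^{2} \cdot 315 + 198} + \frac{\left(-207\right) \left(-1412\right)}{-130124} = \frac{5}{\left(\frac{19}{2}\right)^{2} \cdot 315 + 198} + 292284 \left(- \frac{1}{130124}\right) = \frac{5}{\frac{361}{4} \cdot 315 + 198} - \frac{73071}{32531} = \frac{5}{\frac{113715}{4} + 198} - \frac{73071}{32531} = \frac{5}{\frac{114507}{4}} - \frac{73071}{32531} = 5 \cdot \frac{4}{114507} - \frac{73071}{32531} = \frac{20}{114507} - \frac{73071}{32531} = - \frac{8366490377}{3725027217}$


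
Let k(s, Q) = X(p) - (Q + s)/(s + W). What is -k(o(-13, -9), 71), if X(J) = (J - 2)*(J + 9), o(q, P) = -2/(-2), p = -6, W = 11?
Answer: 30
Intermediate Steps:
o(q, P) = 1 (o(q, P) = -2*(-1/2) = 1)
X(J) = (-2 + J)*(9 + J)
k(s, Q) = -24 - (Q + s)/(11 + s) (k(s, Q) = (-18 + (-6)**2 + 7*(-6)) - (Q + s)/(s + 11) = (-18 + 36 - 42) - (Q + s)/(11 + s) = -24 - (Q + s)/(11 + s))
-k(o(-13, -9), 71) = -(-264 - 1*71 - 25*1)/(11 + 1) = -(-264 - 71 - 25)/12 = -(-360)/12 = -1*(-30) = 30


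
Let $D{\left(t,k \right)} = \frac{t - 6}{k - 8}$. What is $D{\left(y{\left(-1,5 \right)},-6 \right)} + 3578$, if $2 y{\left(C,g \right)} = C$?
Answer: $\frac{100197}{28} \approx 3578.5$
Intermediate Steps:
$y{\left(C,g \right)} = \frac{C}{2}$
$D{\left(t,k \right)} = \frac{-6 + t}{-8 + k}$
$D{\left(y{\left(-1,5 \right)},-6 \right)} + 3578 = \frac{-6 + \frac{1}{2} \left(-1\right)}{-8 - 6} + 3578 = \frac{-6 - \frac{1}{2}}{-14} + 3578 = \left(- \frac{1}{14}\right) \left(- \frac{13}{2}\right) + 3578 = \frac{13}{28} + 3578 = \frac{100197}{28}$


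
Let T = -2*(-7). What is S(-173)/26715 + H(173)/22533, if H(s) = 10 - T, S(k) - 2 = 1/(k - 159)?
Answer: -526619/5124454860 ≈ -0.00010277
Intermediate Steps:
S(k) = 2 + 1/(-159 + k) (S(k) = 2 + 1/(k - 159) = 2 + 1/(-159 + k))
T = 14
H(s) = -4 (H(s) = 10 - 1*14 = 10 - 14 = -4)
S(-173)/26715 + H(173)/22533 = ((-317 + 2*(-173))/(-159 - 173))/26715 - 4/22533 = ((-317 - 346)/(-332))*(1/26715) - 4*1/22533 = -1/332*(-663)*(1/26715) - 4/22533 = (663/332)*(1/26715) - 4/22533 = 17/227420 - 4/22533 = -526619/5124454860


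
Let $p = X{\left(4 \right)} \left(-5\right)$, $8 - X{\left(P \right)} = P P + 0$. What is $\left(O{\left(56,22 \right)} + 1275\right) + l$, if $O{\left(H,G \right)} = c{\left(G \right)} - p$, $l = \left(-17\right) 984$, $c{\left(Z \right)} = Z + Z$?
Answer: $-15449$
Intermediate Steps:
$c{\left(Z \right)} = 2 Z$
$X{\left(P \right)} = 8 - P^{2}$ ($X{\left(P \right)} = 8 - \left(P P + 0\right) = 8 - \left(P^{2} + 0\right) = 8 - P^{2}$)
$l = -16728$
$p = 40$ ($p = \left(8 - 4^{2}\right) \left(-5\right) = \left(8 - 16\right) \left(-5\right) = \left(-8\right) \left(-5\right) = 40$)
$O{\left(H,G \right)} = -40 + 2 G$ ($O{\left(H,G \right)} = 2 G - 40 = -40 + 2 G$)
$\left(O{\left(56,22 \right)} + 1275\right) + l = \left(\left(-40 + 2 \cdot 22\right) + 1275\right) - 16728 = \left(\left(-40 + 44\right) + 1275\right) - 16728 = \left(4 + 1275\right) - 16728 = 1279 - 16728 = -15449$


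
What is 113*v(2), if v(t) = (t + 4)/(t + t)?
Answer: 339/2 ≈ 169.50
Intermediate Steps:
v(t) = (4 + t)/(2*t) (v(t) = (4 + t)/((2*t)) = (4 + t)*(1/(2*t)) = (4 + t)/(2*t))
113*v(2) = 113*((½)*(4 + 2)/2) = 113*((½)*(½)*6) = 113*(3/2) = 339/2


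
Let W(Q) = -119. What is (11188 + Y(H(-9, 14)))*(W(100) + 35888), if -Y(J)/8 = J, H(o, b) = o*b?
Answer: 436238724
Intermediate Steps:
H(o, b) = b*o
Y(J) = -8*J
(11188 + Y(H(-9, 14)))*(W(100) + 35888) = (11188 - 112*(-9))*(-119 + 35888) = (11188 - 8*(-126))*35769 = (11188 + 1008)*35769 = 12196*35769 = 436238724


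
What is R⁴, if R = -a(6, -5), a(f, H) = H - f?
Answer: 14641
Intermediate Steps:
R = 11 (R = -(-5 - 1*6) = -(-5 - 6) = -1*(-11) = 11)
R⁴ = 11⁴ = 14641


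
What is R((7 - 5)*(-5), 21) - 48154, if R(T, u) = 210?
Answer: -47944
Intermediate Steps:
R((7 - 5)*(-5), 21) - 48154 = 210 - 48154 = -47944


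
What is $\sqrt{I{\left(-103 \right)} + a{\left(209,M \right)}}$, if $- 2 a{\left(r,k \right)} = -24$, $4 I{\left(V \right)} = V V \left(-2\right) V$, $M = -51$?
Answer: $\frac{11 \sqrt{18062}}{2} \approx 739.17$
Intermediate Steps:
$I{\left(V \right)} = - \frac{V^{3}}{2}$ ($I{\left(V \right)} = \frac{V V \left(-2\right) V}{4} = \frac{V^{2} \left(-2\right) V}{4} = \frac{- 2 V^{2} V}{4} = \frac{\left(-2\right) V^{3}}{4} = - \frac{V^{3}}{2}$)
$a{\left(r,k \right)} = 12$ ($a{\left(r,k \right)} = \left(- \frac{1}{2}\right) \left(-24\right) = 12$)
$\sqrt{I{\left(-103 \right)} + a{\left(209,M \right)}} = \sqrt{- \frac{\left(-103\right)^{3}}{2} + 12} = \sqrt{\left(- \frac{1}{2}\right) \left(-1092727\right) + 12} = \sqrt{\frac{1092727}{2} + 12} = \sqrt{\frac{1092751}{2}} = \frac{11 \sqrt{18062}}{2}$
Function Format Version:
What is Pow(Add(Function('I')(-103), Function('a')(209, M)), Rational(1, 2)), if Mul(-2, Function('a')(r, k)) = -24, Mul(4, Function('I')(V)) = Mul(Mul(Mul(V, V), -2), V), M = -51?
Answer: Mul(Rational(11, 2), Pow(18062, Rational(1, 2))) ≈ 739.17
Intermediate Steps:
Function('I')(V) = Mul(Rational(-1, 2), Pow(V, 3)) (Function('I')(V) = Mul(Rational(1, 4), Mul(Mul(Mul(V, V), -2), V)) = Mul(Rational(1, 4), Mul(Mul(Pow(V, 2), -2), V)) = Mul(Rational(1, 4), Mul(Mul(-2, Pow(V, 2)), V)) = Mul(Rational(1, 4), Mul(-2, Pow(V, 3))) = Mul(Rational(-1, 2), Pow(V, 3)))
Function('a')(r, k) = 12 (Function('a')(r, k) = Mul(Rational(-1, 2), -24) = 12)
Pow(Add(Function('I')(-103), Function('a')(209, M)), Rational(1, 2)) = Pow(Add(Mul(Rational(-1, 2), Pow(-103, 3)), 12), Rational(1, 2)) = Pow(Add(Mul(Rational(-1, 2), -1092727), 12), Rational(1, 2)) = Pow(Add(Rational(1092727, 2), 12), Rational(1, 2)) = Pow(Rational(1092751, 2), Rational(1, 2)) = Mul(Rational(11, 2), Pow(18062, Rational(1, 2)))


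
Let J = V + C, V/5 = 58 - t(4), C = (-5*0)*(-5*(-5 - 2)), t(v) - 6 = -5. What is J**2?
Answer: 81225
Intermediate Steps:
t(v) = 1 (t(v) = 6 - 5 = 1)
C = 0 (C = 0*(-5*(-7)) = 0*35 = 0)
V = 285 (V = 5*(58 - 1*1) = 5*(58 - 1) = 5*57 = 285)
J = 285 (J = 285 + 0 = 285)
J**2 = 285**2 = 81225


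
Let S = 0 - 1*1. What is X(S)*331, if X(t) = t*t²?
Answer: -331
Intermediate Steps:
S = -1 (S = 0 - 1 = -1)
X(t) = t³
X(S)*331 = (-1)³*331 = -1*331 = -331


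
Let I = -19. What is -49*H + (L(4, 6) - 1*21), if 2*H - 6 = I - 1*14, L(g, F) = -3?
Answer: 1275/2 ≈ 637.50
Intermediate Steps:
H = -27/2 (H = 3 + (-19 - 1*14)/2 = 3 + (-19 - 14)/2 = 3 + (1/2)*(-33) = 3 - 33/2 = -27/2 ≈ -13.500)
-49*H + (L(4, 6) - 1*21) = -49*(-27/2) + (-3 - 1*21) = 1323/2 + (-3 - 21) = 1323/2 - 24 = 1275/2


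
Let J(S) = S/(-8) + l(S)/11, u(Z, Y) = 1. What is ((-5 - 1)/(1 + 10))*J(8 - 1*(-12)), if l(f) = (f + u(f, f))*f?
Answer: -2355/121 ≈ -19.463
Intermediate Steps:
l(f) = f*(1 + f) (l(f) = (f + 1)*f = (1 + f)*f = f*(1 + f))
J(S) = -S/8 + S*(1 + S)/11 (J(S) = S/(-8) + (S*(1 + S))/11 = S*(-⅛) + (S*(1 + S))*(1/11) = -S/8 + S*(1 + S)/11)
((-5 - 1)/(1 + 10))*J(8 - 1*(-12)) = ((-5 - 1)/(1 + 10))*((8 - 1*(-12))*(-3 + 8*(8 - 1*(-12)))/88) = (-6/11)*((8 + 12)*(-3 + 8*(8 + 12))/88) = (-6*1/11)*((1/88)*20*(-3 + 8*20)) = -3*20*(-3 + 160)/484 = -3*20*157/484 = -6/11*785/22 = -2355/121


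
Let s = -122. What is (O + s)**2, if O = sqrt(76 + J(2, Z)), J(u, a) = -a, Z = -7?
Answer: (122 - sqrt(83))**2 ≈ 12744.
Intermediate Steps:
O = sqrt(83) (O = sqrt(76 - 1*(-7)) = sqrt(76 + 7) = sqrt(83) ≈ 9.1104)
(O + s)**2 = (sqrt(83) - 122)**2 = (-122 + sqrt(83))**2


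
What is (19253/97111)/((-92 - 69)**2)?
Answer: 19253/2517214231 ≈ 7.6485e-6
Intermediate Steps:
(19253/97111)/((-92 - 69)**2) = (19253*(1/97111))/((-161)**2) = (19253/97111)/25921 = (19253/97111)*(1/25921) = 19253/2517214231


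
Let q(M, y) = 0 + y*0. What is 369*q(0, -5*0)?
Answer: 0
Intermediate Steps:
q(M, y) = 0 (q(M, y) = 0 + 0 = 0)
369*q(0, -5*0) = 369*0 = 0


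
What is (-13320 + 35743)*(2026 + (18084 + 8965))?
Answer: 651948725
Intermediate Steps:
(-13320 + 35743)*(2026 + (18084 + 8965)) = 22423*(2026 + 27049) = 22423*29075 = 651948725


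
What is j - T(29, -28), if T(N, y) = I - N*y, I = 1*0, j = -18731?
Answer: -19543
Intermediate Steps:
I = 0
T(N, y) = -N*y (T(N, y) = 0 - N*y = -N*y)
j - T(29, -28) = -18731 - (-1)*29*(-28) = -18731 - 1*812 = -18731 - 812 = -19543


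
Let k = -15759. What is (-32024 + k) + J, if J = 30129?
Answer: -17654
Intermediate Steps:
(-32024 + k) + J = (-32024 - 15759) + 30129 = -47783 + 30129 = -17654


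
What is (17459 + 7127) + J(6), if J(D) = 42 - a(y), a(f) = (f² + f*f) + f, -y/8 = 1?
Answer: 24508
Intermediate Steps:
y = -8 (y = -8*1 = -8)
a(f) = f + 2*f² (a(f) = (f² + f²) + f = 2*f² + f = f + 2*f²)
J(D) = -78 (J(D) = 42 - (-8)*(1 + 2*(-8)) = 42 - (-8)*(1 - 16) = 42 - (-8)*(-15) = 42 - 1*120 = 42 - 120 = -78)
(17459 + 7127) + J(6) = (17459 + 7127) - 78 = 24586 - 78 = 24508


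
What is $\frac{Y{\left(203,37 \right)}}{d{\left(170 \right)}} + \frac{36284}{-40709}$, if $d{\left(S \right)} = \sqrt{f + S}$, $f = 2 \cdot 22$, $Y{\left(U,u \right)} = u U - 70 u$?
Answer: $- \frac{36284}{40709} + \frac{4921 \sqrt{214}}{214} \approx 335.5$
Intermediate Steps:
$Y{\left(U,u \right)} = - 70 u + U u$ ($Y{\left(U,u \right)} = U u - 70 u = - 70 u + U u$)
$f = 44$
$d{\left(S \right)} = \sqrt{44 + S}$
$\frac{Y{\left(203,37 \right)}}{d{\left(170 \right)}} + \frac{36284}{-40709} = \frac{37 \left(-70 + 203\right)}{\sqrt{44 + 170}} + \frac{36284}{-40709} = \frac{37 \cdot 133}{\sqrt{214}} + 36284 \left(- \frac{1}{40709}\right) = 4921 \frac{\sqrt{214}}{214} - \frac{36284}{40709} = \frac{4921 \sqrt{214}}{214} - \frac{36284}{40709} = - \frac{36284}{40709} + \frac{4921 \sqrt{214}}{214}$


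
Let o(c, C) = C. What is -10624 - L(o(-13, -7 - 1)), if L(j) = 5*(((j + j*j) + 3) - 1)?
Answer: -10914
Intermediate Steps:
L(j) = 10 + 5*j + 5*j**2 (L(j) = 5*(((j + j**2) + 3) - 1) = 5*((3 + j + j**2) - 1) = 5*(2 + j + j**2) = 10 + 5*j + 5*j**2)
-10624 - L(o(-13, -7 - 1)) = -10624 - (10 + 5*(-7 - 1) + 5*(-7 - 1)**2) = -10624 - (10 + 5*(-8) + 5*(-8)**2) = -10624 - (10 - 40 + 5*64) = -10624 - (10 - 40 + 320) = -10624 - 1*290 = -10624 - 290 = -10914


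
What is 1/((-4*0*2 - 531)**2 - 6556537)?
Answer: -1/6274576 ≈ -1.5937e-7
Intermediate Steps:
1/((-4*0*2 - 531)**2 - 6556537) = 1/((0*2 - 531)**2 - 6556537) = 1/((0 - 531)**2 - 6556537) = 1/((-531)**2 - 6556537) = 1/(281961 - 6556537) = 1/(-6274576) = -1/6274576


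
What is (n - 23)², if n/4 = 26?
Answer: 6561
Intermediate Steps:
n = 104 (n = 4*26 = 104)
(n - 23)² = (104 - 23)² = 81² = 6561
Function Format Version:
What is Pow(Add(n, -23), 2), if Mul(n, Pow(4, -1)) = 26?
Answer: 6561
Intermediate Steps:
n = 104 (n = Mul(4, 26) = 104)
Pow(Add(n, -23), 2) = Pow(Add(104, -23), 2) = Pow(81, 2) = 6561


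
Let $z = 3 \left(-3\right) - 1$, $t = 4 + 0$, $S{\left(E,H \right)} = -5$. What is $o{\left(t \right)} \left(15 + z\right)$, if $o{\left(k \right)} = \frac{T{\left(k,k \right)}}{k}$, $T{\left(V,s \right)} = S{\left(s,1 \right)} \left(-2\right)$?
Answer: $\frac{25}{2} \approx 12.5$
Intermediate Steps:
$t = 4$
$T{\left(V,s \right)} = 10$ ($T{\left(V,s \right)} = \left(-5\right) \left(-2\right) = 10$)
$o{\left(k \right)} = \frac{10}{k}$
$z = -10$ ($z = -9 - 1 = -10$)
$o{\left(t \right)} \left(15 + z\right) = \frac{10}{4} \left(15 - 10\right) = 10 \cdot \frac{1}{4} \cdot 5 = \frac{5}{2} \cdot 5 = \frac{25}{2}$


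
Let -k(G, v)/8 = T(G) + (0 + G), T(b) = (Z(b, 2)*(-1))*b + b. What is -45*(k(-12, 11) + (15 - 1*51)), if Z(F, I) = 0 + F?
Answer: -58860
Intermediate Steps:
Z(F, I) = F
T(b) = b - b**2 (T(b) = (b*(-1))*b + b = (-b)*b + b = -b**2 + b = b - b**2)
k(G, v) = -8*G - 8*G*(1 - G) (k(G, v) = -8*(G*(1 - G) + (0 + G)) = -8*(G*(1 - G) + G) = -8*(G + G*(1 - G)) = -8*G - 8*G*(1 - G))
-45*(k(-12, 11) + (15 - 1*51)) = -45*(8*(-12)*(-2 - 12) + (15 - 1*51)) = -45*(8*(-12)*(-14) + (15 - 51)) = -45*(1344 - 36) = -45*1308 = -58860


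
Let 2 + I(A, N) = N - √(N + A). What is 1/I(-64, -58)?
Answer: I/(√122 - 60*I) ≈ -0.01612 + 0.0029676*I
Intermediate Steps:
I(A, N) = -2 + N - √(A + N) (I(A, N) = -2 + (N - √(N + A)) = -2 + (N - √(A + N)) = -2 + N - √(A + N))
1/I(-64, -58) = 1/(-2 - 58 - √(-64 - 58)) = 1/(-2 - 58 - √(-122)) = 1/(-2 - 58 - I*√122) = 1/(-60 - I*√122)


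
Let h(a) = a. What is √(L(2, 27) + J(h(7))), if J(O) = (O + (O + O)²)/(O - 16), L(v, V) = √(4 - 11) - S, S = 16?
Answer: √(-347 + 9*I*√7)/3 ≈ 0.21292 + 6.213*I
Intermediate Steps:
L(v, V) = -16 + I*√7 (L(v, V) = √(4 - 11) - 1*16 = √(-7) - 16 = I*√7 - 16 = -16 + I*√7)
J(O) = (O + 4*O²)/(-16 + O) (J(O) = (O + (2*O)²)/(-16 + O) = (O + 4*O²)/(-16 + O))
√(L(2, 27) + J(h(7))) = √((-16 + I*√7) + 7*(1 + 4*7)/(-16 + 7)) = √((-16 + I*√7) + 7*(1 + 28)/(-9)) = √((-16 + I*√7) + 7*(-⅑)*29) = √((-16 + I*√7) - 203/9) = √(-347/9 + I*√7)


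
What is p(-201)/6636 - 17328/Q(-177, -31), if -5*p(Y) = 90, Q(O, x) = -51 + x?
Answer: 9582261/45346 ≈ 211.31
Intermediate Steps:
p(Y) = -18 (p(Y) = -⅕*90 = -18)
p(-201)/6636 - 17328/Q(-177, -31) = -18/6636 - 17328/(-51 - 31) = -18*1/6636 - 17328/(-82) = -3/1106 - 17328*(-1/82) = -3/1106 + 8664/41 = 9582261/45346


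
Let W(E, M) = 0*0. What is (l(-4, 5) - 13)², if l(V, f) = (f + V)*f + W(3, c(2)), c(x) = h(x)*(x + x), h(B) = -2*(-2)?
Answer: 64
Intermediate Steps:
h(B) = 4
c(x) = 8*x (c(x) = 4*(x + x) = 4*(2*x) = 8*x)
W(E, M) = 0
l(V, f) = f*(V + f) (l(V, f) = (f + V)*f + 0 = (V + f)*f + 0 = f*(V + f) + 0 = f*(V + f))
(l(-4, 5) - 13)² = (5*(-4 + 5) - 13)² = (5*1 - 13)² = (5 - 13)² = (-8)² = 64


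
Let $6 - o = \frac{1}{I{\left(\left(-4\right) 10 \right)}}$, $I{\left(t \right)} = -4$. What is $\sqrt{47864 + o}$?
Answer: $\frac{\sqrt{191481}}{2} \approx 218.79$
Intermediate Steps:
$o = \frac{25}{4}$ ($o = 6 - \frac{1}{-4} = 6 - - \frac{1}{4} = 6 + \frac{1}{4} = \frac{25}{4} \approx 6.25$)
$\sqrt{47864 + o} = \sqrt{47864 + \frac{25}{4}} = \sqrt{\frac{191481}{4}} = \frac{\sqrt{191481}}{2}$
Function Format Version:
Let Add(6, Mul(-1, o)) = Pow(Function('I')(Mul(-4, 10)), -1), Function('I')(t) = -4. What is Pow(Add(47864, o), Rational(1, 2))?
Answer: Mul(Rational(1, 2), Pow(191481, Rational(1, 2))) ≈ 218.79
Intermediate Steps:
o = Rational(25, 4) (o = Add(6, Mul(-1, Pow(-4, -1))) = Add(6, Mul(-1, Rational(-1, 4))) = Add(6, Rational(1, 4)) = Rational(25, 4) ≈ 6.2500)
Pow(Add(47864, o), Rational(1, 2)) = Pow(Add(47864, Rational(25, 4)), Rational(1, 2)) = Pow(Rational(191481, 4), Rational(1, 2)) = Mul(Rational(1, 2), Pow(191481, Rational(1, 2)))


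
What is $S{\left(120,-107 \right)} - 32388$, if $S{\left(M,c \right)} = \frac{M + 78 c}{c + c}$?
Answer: $- \frac{3461403}{107} \approx -32350.0$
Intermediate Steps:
$S{\left(M,c \right)} = \frac{M + 78 c}{2 c}$
$S{\left(120,-107 \right)} - 32388 = \left(39 + \frac{1}{2} \cdot 120 \frac{1}{-107}\right) - 32388 = \left(39 + \frac{1}{2} \cdot 120 \left(- \frac{1}{107}\right)\right) - 32388 = \left(39 - \frac{60}{107}\right) - 32388 = \frac{4113}{107} - 32388 = - \frac{3461403}{107}$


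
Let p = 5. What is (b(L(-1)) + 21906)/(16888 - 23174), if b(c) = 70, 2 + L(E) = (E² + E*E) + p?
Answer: -10988/3143 ≈ -3.4960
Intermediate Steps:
L(E) = 3 + 2*E² (L(E) = -2 + ((E² + E*E) + 5) = -2 + ((E² + E²) + 5) = -2 + (2*E² + 5) = -2 + (5 + 2*E²) = 3 + 2*E²)
(b(L(-1)) + 21906)/(16888 - 23174) = (70 + 21906)/(16888 - 23174) = 21976/(-6286) = 21976*(-1/6286) = -10988/3143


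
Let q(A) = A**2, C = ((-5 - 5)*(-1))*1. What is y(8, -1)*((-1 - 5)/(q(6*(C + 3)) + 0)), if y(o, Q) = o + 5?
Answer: -1/78 ≈ -0.012821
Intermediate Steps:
y(o, Q) = 5 + o
C = 10 (C = -10*(-1)*1 = 10*1 = 10)
y(8, -1)*((-1 - 5)/(q(6*(C + 3)) + 0)) = (5 + 8)*((-1 - 5)/((6*(10 + 3))**2 + 0)) = 13*(-6/((6*13)**2 + 0)) = 13*(-6/(78**2 + 0)) = 13*(-6/(6084 + 0)) = 13*(-6/6084) = 13*(-6*1/6084) = 13*(-1/1014) = -1/78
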